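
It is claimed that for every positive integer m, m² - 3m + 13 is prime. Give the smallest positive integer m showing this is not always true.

m = 12

For m = 1, 2, 3, 4, …, 9, 10, 11 the conclusion holds.
m = 12: m² - 3m + 13 = 121 = 11 × 11, composite.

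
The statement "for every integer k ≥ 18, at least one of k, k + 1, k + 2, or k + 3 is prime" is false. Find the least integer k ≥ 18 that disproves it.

Check each integer k ≥ 18 in order until k, k + 1, k + 2, k + 3 are all composite.
For k = 18, 19, 20, 21, 22, 23 the conclusion holds.
k = 24: 24 = 2 × 12; 25 = 5 × 5; 26 = 2 × 13; 27 = 3 × 9 — all composite.
Thus k = 24 disproves the claim, and no smaller k works.

k = 24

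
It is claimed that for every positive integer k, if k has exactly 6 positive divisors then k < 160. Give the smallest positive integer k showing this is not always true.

We need the least positive integer k for which k has exactly 6 positive divisors but the claim fails.
For k = 12, 18, 20, 28, …, 147, 148, 153 the conclusion holds.
k = 164: τ(164) = 6; 164 ≥ 160.
Hence k = 164 is a counterexample.

k = 164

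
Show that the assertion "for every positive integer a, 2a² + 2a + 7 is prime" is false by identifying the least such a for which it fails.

a = 6

For a = 1, 2, 3, 4, 5 the conclusion holds.
a = 6: 2a² + 2a + 7 = 91 = 7 × 13, composite.
So a = 6 is the smallest counterexample.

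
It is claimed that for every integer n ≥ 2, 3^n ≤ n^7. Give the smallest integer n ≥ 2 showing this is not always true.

n = 19

Check each integer n ≥ 2 in order until 3^n > n^7.
For n = 2, 3, 4, 5, …, 16, 17, 18 the conclusion holds.
n = 19: 3^n = 1162261467 and n^7 = 893871739, so 1162261467 > 893871739.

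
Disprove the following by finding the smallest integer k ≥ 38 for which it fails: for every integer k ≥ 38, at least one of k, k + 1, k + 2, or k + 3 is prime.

For k = 38, 39, 40, 41, 42, 43, 44, 45, 46, 47 the conclusion holds.
k = 48: 48 = 2 × 24; 49 = 7 × 7; 50 = 2 × 25; 51 = 3 × 17 — all composite.

k = 48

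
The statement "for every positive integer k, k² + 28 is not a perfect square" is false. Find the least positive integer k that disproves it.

Check each positive integer k in order until k² + 28 is a perfect square.
For k = 1, 2, 3, 4, 5 the conclusion holds.
k = 6: 6² + 28 = 64 = 8², a perfect square.
Thus k = 6 disproves the claim, and no smaller k works.

k = 6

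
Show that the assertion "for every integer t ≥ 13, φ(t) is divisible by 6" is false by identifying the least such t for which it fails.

We need the least integer t ≥ 13 for which φ(t) is not divisible by 6.
t = 13: φ(13) = 12; 12 mod 6 = 0.
t = 14: φ(14) = 6; 6 mod 6 = 0.
t = 15: φ(15) = 8; 8 mod 6 = 2.
So t = 15 is the smallest counterexample.

t = 15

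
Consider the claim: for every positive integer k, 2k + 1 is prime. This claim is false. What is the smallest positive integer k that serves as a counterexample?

k = 4

For k = 1, 2, 3 the conclusion holds.
k = 4: 2k + 1 = 9 = 3 × 3, composite.
Hence k = 4 is a counterexample.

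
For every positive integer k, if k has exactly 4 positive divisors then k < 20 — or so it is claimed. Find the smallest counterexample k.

We need the least positive integer k for which k has exactly 4 positive divisors but the claim fails.
The first 5 eligible values, up to k = 15, all satisfy the conclusion.
k = 21: τ(21) = 4; 21 ≥ 20.
Hence k = 21 is a counterexample.

k = 21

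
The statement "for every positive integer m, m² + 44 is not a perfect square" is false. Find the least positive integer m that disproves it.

m = 10

For m = 1, 2, 3, 4, 5, 6, 7, 8, 9 the conclusion holds.
m = 10: 10² + 44 = 144 = 12², a perfect square.
So m = 10 is the smallest counterexample.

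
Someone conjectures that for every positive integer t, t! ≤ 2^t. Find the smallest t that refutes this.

t = 4

A counterexample is any positive integer t such that t! > 2^t; we check each in order.
t = 1: t! = 1 and 2^t = 2, so 1 ≤ 2.
t = 2: t! = 2 and 2^t = 4, so 2 ≤ 4.
t = 3: t! = 6 and 2^t = 8, so 6 ≤ 8.
t = 4: t! = 24 and 2^t = 16, so 24 > 16.
Thus t = 4 disproves the claim, and no smaller t works.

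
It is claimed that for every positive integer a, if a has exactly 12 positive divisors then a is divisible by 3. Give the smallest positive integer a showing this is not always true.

a = 140

We need the least positive integer a for which a has exactly 12 positive divisors but a is not divisible by 3.
a = 60: τ(60) = 12; 60 mod 3 = 0.
a = 72: τ(72) = 12; 72 mod 3 = 0.
a = 84: τ(84) = 12; 84 mod 3 = 0.
a = 90: τ(90) = 12; 90 mod 3 = 0.
a = 96: τ(96) = 12; 96 mod 3 = 0.
a = 108: τ(108) = 12; 108 mod 3 = 0.
a = 126: τ(126) = 12; 126 mod 3 = 0.
a = 132: τ(132) = 12; 132 mod 3 = 0.
a = 140: τ(140) = 12; 140 mod 3 = 2.
So a = 140 is the smallest counterexample.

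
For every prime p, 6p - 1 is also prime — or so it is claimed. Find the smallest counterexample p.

p = 11

p = 2: 6p - 1 = 11, prime.
p = 3: 6p - 1 = 17, prime.
p = 5: 6p - 1 = 29, prime.
p = 7: 6p - 1 = 41, prime.
p = 11: 6p - 1 = 65 = 5 × 13, not prime.
Thus p = 11 disproves the claim, and no smaller p works.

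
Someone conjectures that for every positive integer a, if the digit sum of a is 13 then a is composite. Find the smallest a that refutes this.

a = 67

Check each positive integer a in order until the digit sum of a is 13 but a is prime.
a = 49: digit sum 13; 49 is composite.
a = 58: digit sum 13; 58 is composite.
a = 67: digit sum 13; 67 is prime, not composite.
So a = 67 is the smallest counterexample.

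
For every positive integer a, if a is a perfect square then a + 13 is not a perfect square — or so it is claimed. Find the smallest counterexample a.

We need the least positive integer a for which a is a perfect square but a + 13 is a perfect square.
a = 1: 1 + 13 = 14, not a perfect square.
a = 4: 4 + 13 = 17, not a perfect square.
a = 9: 9 + 13 = 22, not a perfect square.
a = 16: 16 + 13 = 29, not a perfect square.
a = 25: 25 + 13 = 38, not a perfect square.
a = 36: 36 = 6² and 36 + 13 = 49 = 7².
Thus a = 36 disproves the claim, and no smaller a works.

a = 36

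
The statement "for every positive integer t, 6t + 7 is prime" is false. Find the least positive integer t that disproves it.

t = 3

We need the least positive integer t for which 6t + 7 is not prime.
t = 1: 6t + 7 = 13, prime.
t = 2: 6t + 7 = 19, prime.
t = 3: 6t + 7 = 25 = 5 × 5, composite.
Thus t = 3 disproves the claim, and no smaller t works.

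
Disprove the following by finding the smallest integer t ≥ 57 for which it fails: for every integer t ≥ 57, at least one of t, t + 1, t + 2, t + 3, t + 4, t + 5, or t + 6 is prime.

t = 90

For t = 57, 58, 59, 60, …, 87, 88, 89 the conclusion holds.
t = 90: 90 = 2 × 45; 91 = 7 × 13; 92 = 2 × 46; 93 = 3 × 31; 94 = 2 × 47; 95 = 5 × 19; 96 = 2 × 48 — all composite.
So t = 90 is the smallest counterexample.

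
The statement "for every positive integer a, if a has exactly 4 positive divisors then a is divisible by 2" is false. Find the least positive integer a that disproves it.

A counterexample is any positive integer a such that a has exactly 4 positive divisors but a is not divisible by 2; we check each in order.
a = 6: τ(6) = 4; 6 mod 2 = 0.
a = 8: τ(8) = 4; 8 mod 2 = 0.
a = 10: τ(10) = 4; 10 mod 2 = 0.
a = 14: τ(14) = 4; 14 mod 2 = 0.
a = 15: τ(15) = 4; 15 mod 2 = 1.

a = 15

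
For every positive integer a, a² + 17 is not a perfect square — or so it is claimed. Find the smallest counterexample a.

We need the least positive integer a for which a² + 17 is a perfect square.
The first 7 eligible values, up to a = 7, all satisfy the conclusion.
a = 8: 8² + 17 = 81 = 9², a perfect square.

a = 8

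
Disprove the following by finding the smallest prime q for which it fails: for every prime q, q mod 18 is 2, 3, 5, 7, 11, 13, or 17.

We need the least prime q for which the claim fails.
The first 7 eligible values, up to q = 17, all satisfy the conclusion.
q = 19: 19 mod 18 = 1 — not in {2, 3, 5, 7, 11, 13, 17}.
Thus q = 19 disproves the claim, and no smaller q works.

q = 19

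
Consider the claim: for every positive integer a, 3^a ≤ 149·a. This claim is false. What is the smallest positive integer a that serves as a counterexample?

a = 7

a = 1: 3^a = 3 and 149·a = 149, so 3 ≤ 149.
a = 2: 3^a = 9 and 149·a = 298, so 9 ≤ 298.
a = 3: 3^a = 27 and 149·a = 447, so 27 ≤ 447.
a = 4: 3^a = 81 and 149·a = 596, so 81 ≤ 596.
a = 5: 3^a = 243 and 149·a = 745, so 243 ≤ 745.
a = 6: 3^a = 729 and 149·a = 894, so 729 ≤ 894.
a = 7: 3^a = 2187 and 149·a = 1043, so 2187 > 1043.
Thus a = 7 disproves the claim, and no smaller a works.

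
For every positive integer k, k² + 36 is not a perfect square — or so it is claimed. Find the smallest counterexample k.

The first 7 eligible values, up to k = 7, all satisfy the conclusion.
k = 8: 8² + 36 = 100 = 10², a perfect square.

k = 8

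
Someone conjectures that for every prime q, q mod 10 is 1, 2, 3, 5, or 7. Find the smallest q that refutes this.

q = 19

We need the least prime q for which the claim fails.
For q = 2, 3, 5, 7, 11, 13, 17 the conclusion holds.
q = 19: 19 mod 10 = 9 — not in {1, 2, 3, 5, 7}.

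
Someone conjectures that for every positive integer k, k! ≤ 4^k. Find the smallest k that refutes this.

The first 8 eligible values, up to k = 8, all satisfy the conclusion.
k = 9: k! = 362880 and 4^k = 262144, so 362880 > 262144.
So k = 9 is the smallest counterexample.

k = 9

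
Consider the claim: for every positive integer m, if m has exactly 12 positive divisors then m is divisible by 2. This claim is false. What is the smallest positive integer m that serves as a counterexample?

A counterexample is any positive integer m such that m has exactly 12 positive divisors but m is not divisible by 2; we check each in order.
For m = 60, 72, 84, 90, …, 294, 306, 308 the conclusion holds.
m = 315: τ(315) = 12; 315 mod 2 = 1.
So m = 315 is the smallest counterexample.

m = 315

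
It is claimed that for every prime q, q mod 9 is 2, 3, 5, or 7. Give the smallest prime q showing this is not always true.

q = 13

A counterexample is any prime q such that the claim fails; we check each in order.
The first 5 eligible values, up to q = 11, all satisfy the conclusion.
q = 13: 13 mod 9 = 4 — not in {2, 3, 5, 7}.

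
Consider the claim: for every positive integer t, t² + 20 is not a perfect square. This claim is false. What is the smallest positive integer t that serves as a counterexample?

t = 4

For t = 1, 2, 3 the conclusion holds.
t = 4: 4² + 20 = 36 = 6², a perfect square.
So t = 4 is the smallest counterexample.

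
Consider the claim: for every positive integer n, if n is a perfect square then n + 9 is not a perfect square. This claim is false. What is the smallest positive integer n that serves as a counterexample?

n = 16

We need the least positive integer n for which n is a perfect square but n + 9 is a perfect square.
For n = 1, 4, 9 the conclusion holds.
n = 16: 16 = 4² and 16 + 9 = 25 = 5².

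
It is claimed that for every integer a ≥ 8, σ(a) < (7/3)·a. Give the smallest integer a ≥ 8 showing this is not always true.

a = 12

a = 8: σ(8) = 15; 15 < 56/3.
a = 9: σ(9) = 13; 13 < 21.
a = 10: σ(10) = 18; 18 < 70/3.
a = 11: σ(11) = 12; 12 < 77/3.
a = 12: σ(12) = 28; 28 ≥ 28.
Thus a = 12 disproves the claim, and no smaller a works.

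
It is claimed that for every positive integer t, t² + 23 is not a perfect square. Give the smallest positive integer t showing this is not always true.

t = 11

Check each positive integer t in order until t² + 23 is a perfect square.
The first 10 eligible values, up to t = 10, all satisfy the conclusion.
t = 11: 11² + 23 = 144 = 12², a perfect square.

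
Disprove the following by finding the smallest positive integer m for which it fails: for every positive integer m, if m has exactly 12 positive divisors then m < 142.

m = 150

We need the least positive integer m for which m has exactly 12 positive divisors but the claim fails.
The first 9 eligible values, up to m = 140, all satisfy the conclusion.
m = 150: τ(150) = 12; 150 ≥ 142.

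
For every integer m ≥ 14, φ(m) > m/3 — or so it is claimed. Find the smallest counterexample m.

Check each integer m ≥ 14 in order until the claim fails.
The first 4 eligible values, up to m = 17, all satisfy the conclusion.
m = 18: φ(18) = 6 and 18/3 = 6, so φ(18) ≤ 18/3.
Thus m = 18 disproves the claim, and no smaller m works.

m = 18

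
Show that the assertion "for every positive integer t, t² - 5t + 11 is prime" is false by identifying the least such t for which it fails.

We need the least positive integer t for which t² - 5t + 11 is not prime.
The first 6 eligible values, up to t = 6, all satisfy the conclusion.
t = 7: t² - 5t + 11 = 25 = 5 × 5, composite.
So t = 7 is the smallest counterexample.

t = 7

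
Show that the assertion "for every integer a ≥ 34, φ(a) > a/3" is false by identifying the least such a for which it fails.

a = 36

A counterexample is any integer a ≥ 34 such that the claim fails; we check each in order.
a = 34: φ(34) = 16 and 34/3 = 34/3, so φ(34) > 34/3.
a = 35: φ(35) = 24 and 35/3 = 35/3, so φ(35) > 35/3.
a = 36: φ(36) = 12 and 36/3 = 12, so φ(36) ≤ 36/3.
Thus a = 36 disproves the claim, and no smaller a works.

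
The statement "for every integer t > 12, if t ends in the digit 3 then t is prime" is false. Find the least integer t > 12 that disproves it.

t = 33

t = 13: 13 ends in 3 and is prime.
t = 23: 23 ends in 3 and is prime.
t = 33: 33 ends in 3; 33 = 3 × 11, composite.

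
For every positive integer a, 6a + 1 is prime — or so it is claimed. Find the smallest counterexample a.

a = 4

We need the least positive integer a for which 6a + 1 is not prime.
For a = 1, 2, 3 the conclusion holds.
a = 4: 6a + 1 = 25 = 5 × 5, composite.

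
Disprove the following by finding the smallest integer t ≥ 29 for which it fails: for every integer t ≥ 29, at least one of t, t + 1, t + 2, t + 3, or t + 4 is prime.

t = 32

For t = 29, 30, 31 the conclusion holds.
t = 32: 32 = 2 × 16; 33 = 3 × 11; 34 = 2 × 17; 35 = 5 × 7; 36 = 2 × 18 — all composite.
So t = 32 is the smallest counterexample.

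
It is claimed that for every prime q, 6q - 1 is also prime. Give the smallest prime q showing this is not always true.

Check each prime q in order until 6q - 1 is not prime.
For q = 2, 3, 5, 7 the conclusion holds.
q = 11: 6q - 1 = 65 = 5 × 13, not prime.
Thus q = 11 disproves the claim, and no smaller q works.

q = 11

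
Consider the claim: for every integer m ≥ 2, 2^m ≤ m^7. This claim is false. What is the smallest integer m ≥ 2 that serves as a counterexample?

m = 37

For m = 2, 3, 4, 5, …, 34, 35, 36 the conclusion holds.
m = 37: 2^m = 137438953472 and m^7 = 94931877133, so 137438953472 > 94931877133.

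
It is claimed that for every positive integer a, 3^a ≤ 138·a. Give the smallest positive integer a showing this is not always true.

a = 7

A counterexample is any positive integer a such that 3^a > 138·a; we check each in order.
a = 1: 3^a = 3 and 138·a = 138, so 3 ≤ 138.
a = 2: 3^a = 9 and 138·a = 276, so 9 ≤ 276.
a = 3: 3^a = 27 and 138·a = 414, so 27 ≤ 414.
a = 4: 3^a = 81 and 138·a = 552, so 81 ≤ 552.
a = 5: 3^a = 243 and 138·a = 690, so 243 ≤ 690.
a = 6: 3^a = 729 and 138·a = 828, so 729 ≤ 828.
a = 7: 3^a = 2187 and 138·a = 966, so 2187 > 966.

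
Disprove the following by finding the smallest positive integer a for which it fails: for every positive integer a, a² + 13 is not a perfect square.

We need the least positive integer a for which a² + 13 is a perfect square.
For a = 1, 2, 3, 4, 5 the conclusion holds.
a = 6: 6² + 13 = 49 = 7², a perfect square.
So a = 6 is the smallest counterexample.

a = 6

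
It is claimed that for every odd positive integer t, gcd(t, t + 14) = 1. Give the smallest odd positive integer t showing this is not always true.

A counterexample is any odd positive integer t such that gcd(t, t + 14) > 1; we check each in order.
t = 1: gcd(1, 15) = 1.
t = 3: gcd(3, 17) = 1.
t = 5: gcd(5, 19) = 1.
t = 7: gcd(7, 21) = 7.

t = 7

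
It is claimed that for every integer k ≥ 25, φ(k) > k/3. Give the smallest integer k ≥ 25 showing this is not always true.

k = 30

A counterexample is any integer k ≥ 25 such that the claim fails; we check each in order.
k = 25: φ(25) = 20 and 25/3 = 25/3, so φ(25) > 25/3.
k = 26: φ(26) = 12 and 26/3 = 26/3, so φ(26) > 26/3.
k = 27: φ(27) = 18 and 27/3 = 9, so φ(27) > 27/3.
k = 28: φ(28) = 12 and 28/3 = 28/3, so φ(28) > 28/3.
k = 29: φ(29) = 28 and 29/3 = 29/3, so φ(29) > 29/3.
k = 30: φ(30) = 8 and 30/3 = 10, so φ(30) ≤ 30/3.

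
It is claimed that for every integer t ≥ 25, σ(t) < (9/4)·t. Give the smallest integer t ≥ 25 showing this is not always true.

t = 30

Check each integer t ≥ 25 in order until the claim fails.
t = 25: σ(25) = 31; 31 < 225/4.
t = 26: σ(26) = 42; 42 < 117/2.
t = 27: σ(27) = 40; 40 < 243/4.
t = 28: σ(28) = 56; 56 < 63.
t = 29: σ(29) = 30; 30 < 261/4.
t = 30: σ(30) = 72; 72 ≥ 135/2.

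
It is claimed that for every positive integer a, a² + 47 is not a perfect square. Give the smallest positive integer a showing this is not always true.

a = 23

We need the least positive integer a for which a² + 47 is a perfect square.
For a = 1, 2, 3, 4, …, 20, 21, 22 the conclusion holds.
a = 23: 23² + 47 = 576 = 24², a perfect square.
Hence a = 23 is a counterexample.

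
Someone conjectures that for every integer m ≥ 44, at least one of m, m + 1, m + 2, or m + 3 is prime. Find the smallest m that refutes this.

m = 48

For m = 44, 45, 46, 47 the conclusion holds.
m = 48: 48 = 2 × 24; 49 = 7 × 7; 50 = 2 × 25; 51 = 3 × 17 — all composite.
So m = 48 is the smallest counterexample.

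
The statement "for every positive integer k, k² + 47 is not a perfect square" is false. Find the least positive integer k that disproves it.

Check each positive integer k in order until k² + 47 is a perfect square.
For k = 1, 2, 3, 4, …, 20, 21, 22 the conclusion holds.
k = 23: 23² + 47 = 576 = 24², a perfect square.

k = 23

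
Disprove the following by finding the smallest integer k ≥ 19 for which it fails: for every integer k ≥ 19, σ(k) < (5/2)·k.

k = 24

Check each integer k ≥ 19 in order until the claim fails.
k = 19: σ(19) = 20; 20 < 95/2.
k = 20: σ(20) = 42; 42 < 50.
k = 21: σ(21) = 32; 32 < 105/2.
k = 22: σ(22) = 36; 36 < 55.
k = 23: σ(23) = 24; 24 < 115/2.
k = 24: σ(24) = 60; 60 ≥ 60.
Hence k = 24 is a counterexample.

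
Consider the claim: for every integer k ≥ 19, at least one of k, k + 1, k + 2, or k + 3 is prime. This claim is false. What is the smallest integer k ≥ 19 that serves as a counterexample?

k = 24

We need the least integer k ≥ 19 for which k, k + 1, k + 2, k + 3 are all composite.
The first 5 eligible values, up to k = 23, all satisfy the conclusion.
k = 24: 24 = 2 × 12; 25 = 5 × 5; 26 = 2 × 13; 27 = 3 × 9 — all composite.
So k = 24 is the smallest counterexample.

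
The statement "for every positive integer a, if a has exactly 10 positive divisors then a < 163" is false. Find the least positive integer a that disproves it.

a = 176

Check each positive integer a in order until a has exactly 10 positive divisors but the claim fails.
For a = 48, 80, 112, 162 the conclusion holds.
a = 176: τ(176) = 10; 176 ≥ 163.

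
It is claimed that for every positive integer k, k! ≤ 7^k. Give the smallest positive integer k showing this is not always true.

For k = 1, 2, 3, 4, …, 14, 15, 16 the conclusion holds.
k = 17: k! = 355687428096000 and 7^k = 232630513987207, so 355687428096000 > 232630513987207.
Hence k = 17 is a counterexample.

k = 17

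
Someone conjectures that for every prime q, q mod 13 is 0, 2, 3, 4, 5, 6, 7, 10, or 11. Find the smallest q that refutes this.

q = 47

We need the least prime q for which the claim fails.
For q = 2, 3, 5, 7, …, 37, 41, 43 the conclusion holds.
q = 47: 47 mod 13 = 8 — not in {0, 2, 3, 4, 5, 6, 7, 10, 11}.
So q = 47 is the smallest counterexample.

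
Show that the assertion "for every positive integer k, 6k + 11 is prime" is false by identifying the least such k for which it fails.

k = 4

For k = 1, 2, 3 the conclusion holds.
k = 4: 6k + 11 = 35 = 5 × 7, composite.
Hence k = 4 is a counterexample.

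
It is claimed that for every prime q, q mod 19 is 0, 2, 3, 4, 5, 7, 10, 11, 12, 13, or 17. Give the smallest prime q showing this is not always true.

For q = 2, 3, 5, 7, …, 23, 29, 31 the conclusion holds.
q = 37: 37 mod 19 = 18 — not in {0, 2, 3, 4, 5, 7, 10, 11, 12, 13, 17}.

q = 37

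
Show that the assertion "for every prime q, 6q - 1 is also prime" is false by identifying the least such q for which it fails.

Check each prime q in order until 6q - 1 is not prime.
For q = 2, 3, 5, 7 the conclusion holds.
q = 11: 6q - 1 = 65 = 5 × 13, not prime.
So q = 11 is the smallest counterexample.

q = 11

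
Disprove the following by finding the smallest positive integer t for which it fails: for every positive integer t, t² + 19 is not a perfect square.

t = 9

Check each positive integer t in order until t² + 19 is a perfect square.
t = 1: 1² + 19 = 20, not a perfect square.
t = 2: 2² + 19 = 23, not a perfect square.
t = 3: 3² + 19 = 28, not a perfect square.
t = 4: 4² + 19 = 35, not a perfect square.
t = 5: 5² + 19 = 44, not a perfect square.
t = 6: 6² + 19 = 55, not a perfect square.
t = 7: 7² + 19 = 68, not a perfect square.
t = 8: 8² + 19 = 83, not a perfect square.
t = 9: 9² + 19 = 100 = 10², a perfect square.
Thus t = 9 disproves the claim, and no smaller t works.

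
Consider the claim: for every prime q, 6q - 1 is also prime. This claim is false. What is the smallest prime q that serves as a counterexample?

q = 11

Check each prime q in order until 6q - 1 is not prime.
q = 2: 6q - 1 = 11, prime.
q = 3: 6q - 1 = 17, prime.
q = 5: 6q - 1 = 29, prime.
q = 7: 6q - 1 = 41, prime.
q = 11: 6q - 1 = 65 = 5 × 13, not prime.
So q = 11 is the smallest counterexample.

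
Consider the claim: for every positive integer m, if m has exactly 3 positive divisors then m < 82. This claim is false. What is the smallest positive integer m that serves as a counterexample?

For m = 4, 9, 25, 49 the conclusion holds.
m = 121: τ(121) = 3; 121 ≥ 82.
Hence m = 121 is a counterexample.

m = 121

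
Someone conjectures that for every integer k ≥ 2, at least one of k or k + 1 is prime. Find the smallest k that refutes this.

Check each integer k ≥ 2 in order until k, k + 1 are both composite.
k = 2: 2 is prime.
k = 3: 3 is prime.
k = 4: 5 is prime.
k = 5: 5 is prime.
k = 6: 7 is prime.
k = 7: 7 is prime.
k = 8: 8 = 2 × 4; 9 = 3 × 3 — both composite.

k = 8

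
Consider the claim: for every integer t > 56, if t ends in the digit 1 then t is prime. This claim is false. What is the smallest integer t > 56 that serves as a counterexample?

t = 81

We need the least integer t > 56 for which t ends in the digit 1 but t is not prime.
t = 61: 61 ends in 1 and is prime.
t = 71: 71 ends in 1 and is prime.
t = 81: 81 ends in 1; 81 = 3 × 27, composite.
Thus t = 81 disproves the claim, and no smaller t works.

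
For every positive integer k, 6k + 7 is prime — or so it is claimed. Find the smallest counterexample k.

For k = 1, 2 the conclusion holds.
k = 3: 6k + 7 = 25 = 5 × 5, composite.
So k = 3 is the smallest counterexample.

k = 3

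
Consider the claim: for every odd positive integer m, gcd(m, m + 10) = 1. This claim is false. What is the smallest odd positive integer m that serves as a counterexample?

Check each odd positive integer m in order until gcd(m, m + 10) > 1.
m = 1: gcd(1, 11) = 1.
m = 3: gcd(3, 13) = 1.
m = 5: gcd(5, 15) = 5.
So m = 5 is the smallest counterexample.

m = 5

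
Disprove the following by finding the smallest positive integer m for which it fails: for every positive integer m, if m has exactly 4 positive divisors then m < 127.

m = 129

Check each positive integer m in order until m has exactly 4 positive divisors but the claim fails.
For m = 6, 8, 10, 14, …, 122, 123, 125 the conclusion holds.
m = 129: τ(129) = 4; 129 ≥ 127.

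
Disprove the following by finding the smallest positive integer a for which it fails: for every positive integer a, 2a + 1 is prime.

Check each positive integer a in order until 2a + 1 is not prime.
For a = 1, 2, 3 the conclusion holds.
a = 4: 2a + 1 = 9 = 3 × 3, composite.
Hence a = 4 is a counterexample.

a = 4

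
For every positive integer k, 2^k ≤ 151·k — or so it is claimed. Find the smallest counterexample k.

k = 11

We need the least positive integer k for which 2^k > 151·k.
For k = 1, 2, 3, 4, 5, 6, 7, 8, 9, 10 the conclusion holds.
k = 11: 2^k = 2048 and 151·k = 1661, so 2048 > 1661.
Hence k = 11 is a counterexample.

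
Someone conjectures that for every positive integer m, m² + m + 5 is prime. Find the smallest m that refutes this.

We need the least positive integer m for which m² + m + 5 is not prime.
For m = 1, 2, 3 the conclusion holds.
m = 4: m² + m + 5 = 25 = 5 × 5, composite.
So m = 4 is the smallest counterexample.

m = 4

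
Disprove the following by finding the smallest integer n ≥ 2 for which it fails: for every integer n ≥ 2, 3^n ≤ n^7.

A counterexample is any integer n ≥ 2 such that 3^n > n^7; we check each in order.
The first 17 eligible values, up to n = 18, all satisfy the conclusion.
n = 19: 3^n = 1162261467 and n^7 = 893871739, so 1162261467 > 893871739.
So n = 19 is the smallest counterexample.

n = 19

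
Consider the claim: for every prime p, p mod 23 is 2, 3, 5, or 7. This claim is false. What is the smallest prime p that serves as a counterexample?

p = 11

A counterexample is any prime p such that the claim fails; we check each in order.
p = 2: 2 mod 23 = 2.
p = 3: 3 mod 23 = 3.
p = 5: 5 mod 23 = 5.
p = 7: 7 mod 23 = 7.
p = 11: 11 mod 23 = 11 — not in {2, 3, 5, 7}.
Thus p = 11 disproves the claim, and no smaller p works.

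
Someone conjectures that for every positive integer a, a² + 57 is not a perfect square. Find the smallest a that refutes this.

a = 8

A counterexample is any positive integer a such that a² + 57 is a perfect square; we check each in order.
The first 7 eligible values, up to a = 7, all satisfy the conclusion.
a = 8: 8² + 57 = 121 = 11², a perfect square.
Hence a = 8 is a counterexample.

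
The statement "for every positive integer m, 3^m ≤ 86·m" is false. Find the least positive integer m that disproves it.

m = 6

Check each positive integer m in order until 3^m > 86·m.
m = 1: 3^m = 3 and 86·m = 86, so 3 ≤ 86.
m = 2: 3^m = 9 and 86·m = 172, so 9 ≤ 172.
m = 3: 3^m = 27 and 86·m = 258, so 27 ≤ 258.
m = 4: 3^m = 81 and 86·m = 344, so 81 ≤ 344.
m = 5: 3^m = 243 and 86·m = 430, so 243 ≤ 430.
m = 6: 3^m = 729 and 86·m = 516, so 729 > 516.
Hence m = 6 is a counterexample.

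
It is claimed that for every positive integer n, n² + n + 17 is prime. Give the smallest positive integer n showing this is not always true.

n = 16

A counterexample is any positive integer n such that n² + n + 17 is not prime; we check each in order.
For n = 1, 2, 3, 4, …, 13, 14, 15 the conclusion holds.
n = 16: n² + n + 17 = 289 = 17 × 17, composite.
So n = 16 is the smallest counterexample.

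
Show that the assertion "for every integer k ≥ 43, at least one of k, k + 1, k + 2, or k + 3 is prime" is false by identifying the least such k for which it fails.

k = 48

The first 5 eligible values, up to k = 47, all satisfy the conclusion.
k = 48: 48 = 2 × 24; 49 = 7 × 7; 50 = 2 × 25; 51 = 3 × 17 — all composite.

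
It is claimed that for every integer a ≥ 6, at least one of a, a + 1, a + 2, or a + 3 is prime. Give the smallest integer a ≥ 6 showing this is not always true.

We need the least integer a ≥ 6 for which a, a + 1, a + 2, a + 3 are all composite.
For a = 6, 7, 8, 9, …, 21, 22, 23 the conclusion holds.
a = 24: 24 = 2 × 12; 25 = 5 × 5; 26 = 2 × 13; 27 = 3 × 9 — all composite.
Thus a = 24 disproves the claim, and no smaller a works.

a = 24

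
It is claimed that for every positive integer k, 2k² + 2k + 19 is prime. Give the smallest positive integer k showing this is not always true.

For k = 1, 2, 3, 4, …, 15, 16, 17 the conclusion holds.
k = 18: 2k² + 2k + 19 = 703 = 19 × 37, composite.
So k = 18 is the smallest counterexample.

k = 18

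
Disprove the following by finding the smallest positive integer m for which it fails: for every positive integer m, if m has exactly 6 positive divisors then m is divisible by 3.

Check each positive integer m in order until m has exactly 6 positive divisors but m is not divisible by 3.
For m = 12, 18 the conclusion holds.
m = 20: τ(20) = 6; 20 mod 3 = 2.
So m = 20 is the smallest counterexample.

m = 20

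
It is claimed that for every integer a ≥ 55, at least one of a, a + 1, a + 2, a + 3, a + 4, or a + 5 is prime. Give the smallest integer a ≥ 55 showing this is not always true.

We need the least integer a ≥ 55 for which a, a + 1, a + 2, a + 3, a + 4, a + 5 are all composite.
The first 35 eligible values, up to a = 89, all satisfy the conclusion.
a = 90: 90 = 2 × 45; 91 = 7 × 13; 92 = 2 × 46; 93 = 3 × 31; 94 = 2 × 47; 95 = 5 × 19 — all composite.
Hence a = 90 is a counterexample.

a = 90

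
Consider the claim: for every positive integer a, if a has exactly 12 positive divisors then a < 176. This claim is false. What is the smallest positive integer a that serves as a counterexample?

Check each positive integer a in order until a has exactly 12 positive divisors but the claim fails.
For a = 60, 72, 84, 90, …, 150, 156, 160 the conclusion holds.
a = 198: τ(198) = 12; 198 ≥ 176.
Thus a = 198 disproves the claim, and no smaller a works.

a = 198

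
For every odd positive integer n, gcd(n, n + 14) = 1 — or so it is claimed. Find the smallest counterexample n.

Check each odd positive integer n in order until gcd(n, n + 14) > 1.
n = 1: gcd(1, 15) = 1.
n = 3: gcd(3, 17) = 1.
n = 5: gcd(5, 19) = 1.
n = 7: gcd(7, 21) = 7.

n = 7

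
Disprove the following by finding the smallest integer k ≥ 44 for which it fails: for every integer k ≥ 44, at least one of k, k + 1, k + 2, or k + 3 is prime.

k = 48

The first 4 eligible values, up to k = 47, all satisfy the conclusion.
k = 48: 48 = 2 × 24; 49 = 7 × 7; 50 = 2 × 25; 51 = 3 × 17 — all composite.
Thus k = 48 disproves the claim, and no smaller k works.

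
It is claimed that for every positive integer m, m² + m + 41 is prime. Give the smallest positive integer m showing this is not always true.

m = 40

Check each positive integer m in order until m² + m + 41 is not prime.
The first 39 eligible values, up to m = 39, all satisfy the conclusion.
m = 40: m² + m + 41 = 1681 = 41 × 41, composite.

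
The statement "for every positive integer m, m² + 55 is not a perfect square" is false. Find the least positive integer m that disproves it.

m = 3

For m = 1, 2 the conclusion holds.
m = 3: 3² + 55 = 64 = 8², a perfect square.
Hence m = 3 is a counterexample.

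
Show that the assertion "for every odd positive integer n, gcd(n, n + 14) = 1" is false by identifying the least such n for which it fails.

n = 7

Check each odd positive integer n in order until gcd(n, n + 14) > 1.
n = 1: gcd(1, 15) = 1.
n = 3: gcd(3, 17) = 1.
n = 5: gcd(5, 19) = 1.
n = 7: gcd(7, 21) = 7.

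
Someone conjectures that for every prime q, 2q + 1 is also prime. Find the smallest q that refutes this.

For q = 2, 3, 5 the conclusion holds.
q = 7: 2q + 1 = 15 = 3 × 5, not prime.
Hence q = 7 is a counterexample.

q = 7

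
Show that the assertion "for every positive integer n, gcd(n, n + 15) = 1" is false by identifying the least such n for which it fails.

n = 3

We need the least positive integer n for which gcd(n, n + 15) > 1.
For n = 1, 2 the conclusion holds.
n = 3: gcd(3, 18) = 3.
So n = 3 is the smallest counterexample.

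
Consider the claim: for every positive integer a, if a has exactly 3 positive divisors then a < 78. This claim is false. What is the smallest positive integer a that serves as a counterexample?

a = 121

A counterexample is any positive integer a such that a has exactly 3 positive divisors but the claim fails; we check each in order.
a = 4: τ(4) = 3; 4 < 78.
a = 9: τ(9) = 3; 9 < 78.
a = 25: τ(25) = 3; 25 < 78.
a = 49: τ(49) = 3; 49 < 78.
a = 121: τ(121) = 3; 121 ≥ 78.
So a = 121 is the smallest counterexample.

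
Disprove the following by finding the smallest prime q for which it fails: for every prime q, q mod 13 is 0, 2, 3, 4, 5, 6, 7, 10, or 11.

q = 47

Check each prime q in order until the claim fails.
For q = 2, 3, 5, 7, …, 37, 41, 43 the conclusion holds.
q = 47: 47 mod 13 = 8 — not in {0, 2, 3, 4, 5, 6, 7, 10, 11}.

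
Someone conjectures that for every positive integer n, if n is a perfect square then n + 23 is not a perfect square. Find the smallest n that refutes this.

For n = 1, 4, 9, 16, 25, 36, 49, 64, 81, 100 the conclusion holds.
n = 121: 121 = 11² and 121 + 23 = 144 = 12².

n = 121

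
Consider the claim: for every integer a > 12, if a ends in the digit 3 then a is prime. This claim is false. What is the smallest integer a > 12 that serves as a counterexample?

a = 33

Check each integer a > 12 in order until a ends in the digit 3 but a is not prime.
For a = 13, 23 the conclusion holds.
a = 33: 33 ends in 3; 33 = 3 × 11, composite.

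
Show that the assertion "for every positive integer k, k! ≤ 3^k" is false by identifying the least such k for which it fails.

k = 7

k = 1: k! = 1 and 3^k = 3, so 1 ≤ 3.
k = 2: k! = 2 and 3^k = 9, so 2 ≤ 9.
k = 3: k! = 6 and 3^k = 27, so 6 ≤ 27.
k = 4: k! = 24 and 3^k = 81, so 24 ≤ 81.
k = 5: k! = 120 and 3^k = 243, so 120 ≤ 243.
k = 6: k! = 720 and 3^k = 729, so 720 ≤ 729.
k = 7: k! = 5040 and 3^k = 2187, so 5040 > 2187.
Thus k = 7 disproves the claim, and no smaller k works.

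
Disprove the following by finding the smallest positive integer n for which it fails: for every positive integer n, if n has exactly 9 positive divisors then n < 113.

n = 196

A counterexample is any positive integer n such that n has exactly 9 positive divisors but the claim fails; we check each in order.
n = 36: τ(36) = 9; 36 < 113.
n = 100: τ(100) = 9; 100 < 113.
n = 196: τ(196) = 9; 196 ≥ 113.
Thus n = 196 disproves the claim, and no smaller n works.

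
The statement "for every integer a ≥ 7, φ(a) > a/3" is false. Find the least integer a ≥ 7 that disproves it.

Check each integer a ≥ 7 in order until the claim fails.
The first 5 eligible values, up to a = 11, all satisfy the conclusion.
a = 12: φ(12) = 4 and 12/3 = 4, so φ(12) ≤ 12/3.
So a = 12 is the smallest counterexample.

a = 12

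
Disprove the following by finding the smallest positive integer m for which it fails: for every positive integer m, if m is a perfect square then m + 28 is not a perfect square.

m = 36

Check each positive integer m in order until m is a perfect square but m + 28 is a perfect square.
For m = 1, 4, 9, 16, 25 the conclusion holds.
m = 36: 36 = 6² and 36 + 28 = 64 = 8².
So m = 36 is the smallest counterexample.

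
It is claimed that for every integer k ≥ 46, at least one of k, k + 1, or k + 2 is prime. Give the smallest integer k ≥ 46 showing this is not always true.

k = 48

k = 46: 47 is prime.
k = 47: 47 is prime.
k = 48: 48 = 2 × 24; 49 = 7 × 7; 50 = 2 × 25 — all composite.
So k = 48 is the smallest counterexample.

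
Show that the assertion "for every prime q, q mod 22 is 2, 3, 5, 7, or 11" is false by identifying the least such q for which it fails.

A counterexample is any prime q such that the claim fails; we check each in order.
q = 2: 2 mod 22 = 2.
q = 3: 3 mod 22 = 3.
q = 5: 5 mod 22 = 5.
q = 7: 7 mod 22 = 7.
q = 11: 11 mod 22 = 11.
q = 13: 13 mod 22 = 13 — not in {2, 3, 5, 7, 11}.

q = 13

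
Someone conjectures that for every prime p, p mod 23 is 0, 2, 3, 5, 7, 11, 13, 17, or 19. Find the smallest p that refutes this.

p = 29

For p = 2, 3, 5, 7, 11, 13, 17, 19, 23 the conclusion holds.
p = 29: 29 mod 23 = 6 — not in {0, 2, 3, 5, 7, 11, 13, 17, 19}.
Thus p = 29 disproves the claim, and no smaller p works.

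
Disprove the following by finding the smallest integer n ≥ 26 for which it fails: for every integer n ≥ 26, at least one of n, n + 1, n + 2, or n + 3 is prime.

n = 26: 29 is prime.
n = 27: 29 is prime.
n = 28: 29 is prime.
n = 29: 29 is prime.
n = 30: 31 is prime.
n = 31: 31 is prime.
n = 32: 32 = 2 × 16; 33 = 3 × 11; 34 = 2 × 17; 35 = 5 × 7 — all composite.
Hence n = 32 is a counterexample.

n = 32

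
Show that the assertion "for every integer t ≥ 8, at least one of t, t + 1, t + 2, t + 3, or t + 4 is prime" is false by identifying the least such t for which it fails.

For t = 8, 9, 10, 11, …, 21, 22, 23 the conclusion holds.
t = 24: 24 = 2 × 12; 25 = 5 × 5; 26 = 2 × 13; 27 = 3 × 9; 28 = 2 × 14 — all composite.
Thus t = 24 disproves the claim, and no smaller t works.

t = 24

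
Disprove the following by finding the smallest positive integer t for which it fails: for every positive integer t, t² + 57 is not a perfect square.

A counterexample is any positive integer t such that t² + 57 is a perfect square; we check each in order.
The first 7 eligible values, up to t = 7, all satisfy the conclusion.
t = 8: 8² + 57 = 121 = 11², a perfect square.
Thus t = 8 disproves the claim, and no smaller t works.

t = 8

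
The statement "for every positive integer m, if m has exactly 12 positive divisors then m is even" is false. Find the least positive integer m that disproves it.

For m = 60, 72, 84, 90, …, 294, 306, 308 the conclusion holds.
m = 315: divisors of 315: 12 divisors; 315 is odd.

m = 315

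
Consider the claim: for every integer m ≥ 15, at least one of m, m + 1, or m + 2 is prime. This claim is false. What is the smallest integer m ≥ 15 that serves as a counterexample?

m = 20

The first 5 eligible values, up to m = 19, all satisfy the conclusion.
m = 20: 20 = 2 × 10; 21 = 3 × 7; 22 = 2 × 11 — all composite.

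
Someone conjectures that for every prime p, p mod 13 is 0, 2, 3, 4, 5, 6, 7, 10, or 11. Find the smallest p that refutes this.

Check each prime p in order until the claim fails.
For p = 2, 3, 5, 7, …, 37, 41, 43 the conclusion holds.
p = 47: 47 mod 13 = 8 — not in {0, 2, 3, 4, 5, 6, 7, 10, 11}.

p = 47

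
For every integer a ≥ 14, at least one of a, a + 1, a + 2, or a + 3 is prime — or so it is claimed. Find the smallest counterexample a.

Check each integer a ≥ 14 in order until a, a + 1, a + 2, a + 3 are all composite.
The first 10 eligible values, up to a = 23, all satisfy the conclusion.
a = 24: 24 = 2 × 12; 25 = 5 × 5; 26 = 2 × 13; 27 = 3 × 9 — all composite.

a = 24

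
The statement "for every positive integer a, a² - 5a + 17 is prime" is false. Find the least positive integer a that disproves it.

a = 13

Check each positive integer a in order until a² - 5a + 17 is not prime.
For a = 1, 2, 3, 4, …, 10, 11, 12 the conclusion holds.
a = 13: a² - 5a + 17 = 121 = 11 × 11, composite.
Thus a = 13 disproves the claim, and no smaller a works.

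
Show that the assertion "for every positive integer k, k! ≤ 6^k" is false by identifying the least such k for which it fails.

k = 14

We need the least positive integer k for which k! > 6^k.
The first 13 eligible values, up to k = 13, all satisfy the conclusion.
k = 14: k! = 87178291200 and 6^k = 78364164096, so 87178291200 > 78364164096.
So k = 14 is the smallest counterexample.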